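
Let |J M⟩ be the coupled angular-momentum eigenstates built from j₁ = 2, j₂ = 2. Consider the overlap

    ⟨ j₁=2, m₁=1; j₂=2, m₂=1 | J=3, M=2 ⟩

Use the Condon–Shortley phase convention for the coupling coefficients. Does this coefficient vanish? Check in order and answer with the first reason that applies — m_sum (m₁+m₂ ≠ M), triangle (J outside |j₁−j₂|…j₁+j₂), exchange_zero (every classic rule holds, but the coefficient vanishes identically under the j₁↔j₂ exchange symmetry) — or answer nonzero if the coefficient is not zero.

exchange_zero

m-sum: m₁+m₂ = 1+1 = 2, M = 2  ✓
triangle: |j₁−j₂| = 0 ≤ J = 3 ≤ j₁+j₂ = 4  ✓
exchange: j₁=j₂ and m₁=m₂, and (−1)^(j₁+j₂−J) = (−1)^1 = −1 forces ⟨j₁m₁;j₂m₂|JM⟩ = −⟨j₂m₂;j₁m₁|JM⟩ = −⟨j₁m₁;j₂m₂|JM⟩ ⇒ the coefficient vanishes identically
Racah sum check: Σ_k collapses to 0 ⇒ CG = 0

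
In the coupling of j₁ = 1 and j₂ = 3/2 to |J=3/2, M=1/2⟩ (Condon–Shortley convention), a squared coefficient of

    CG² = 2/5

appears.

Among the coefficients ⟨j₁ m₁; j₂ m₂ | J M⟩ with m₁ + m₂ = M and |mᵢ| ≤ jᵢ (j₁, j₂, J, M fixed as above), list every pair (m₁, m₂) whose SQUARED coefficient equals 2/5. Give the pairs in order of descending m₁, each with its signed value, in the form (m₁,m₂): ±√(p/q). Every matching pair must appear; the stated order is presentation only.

Admissible pairs with m₁+m₂ = M = 1/2: (-1,3/2), (0,1/2), (1,-1/2)
  (m₁,m₂)=(1,-1/2): CG² = 8/15, CG = +√(8/15)
  (m₁,m₂)=(0,1/2): CG² = 1/15, CG = −√(1/15)
  (m₁,m₂)=(-1,3/2): CG² = 2/5, CG = −√(2/5)   ← matches the target
Pairs with CG² = 2/5: (-1,3/2): −√(2/5)

(-1,3/2): −√(2/5)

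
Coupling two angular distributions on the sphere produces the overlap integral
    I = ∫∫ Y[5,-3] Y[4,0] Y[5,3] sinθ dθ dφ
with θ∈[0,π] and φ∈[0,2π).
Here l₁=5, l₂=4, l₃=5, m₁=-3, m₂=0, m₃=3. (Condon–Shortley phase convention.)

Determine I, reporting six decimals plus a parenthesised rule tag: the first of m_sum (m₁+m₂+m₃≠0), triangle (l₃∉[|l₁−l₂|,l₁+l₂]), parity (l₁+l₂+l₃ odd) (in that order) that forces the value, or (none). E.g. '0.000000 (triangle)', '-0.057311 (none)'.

Checks pass: Σm=0; 14 even; l₃=5∈[1,9].
(2·5+1)(2·4+1)(2·5+1) = 1089
Δ: 4! 6! 4! / 15! → 1/3153150
sum: t=0:+1/69120 t=1:−1/1728 t=2:+1/576 t=3:−1/1728 t=4:+1/69120 = 7/11520
3j²(5 4 5; 0 0 0) = Δ·Π!·Σ² = 2/143  (sign -1)
sum: t=2:+1/11520 t=3:−1/4320 t=4:+1/27648 = -1/9216
3j²(5 4 5; -3 0 3) = Δ·Π!·Σ² = 2/143  (sign -1)
combine: 4πI² = 1089·2/143·2/143 = 36/169
take √, sign +1: I = 0.13019760
No selection rule forces the value: the integral is nonzero (none).

0.130198 (none)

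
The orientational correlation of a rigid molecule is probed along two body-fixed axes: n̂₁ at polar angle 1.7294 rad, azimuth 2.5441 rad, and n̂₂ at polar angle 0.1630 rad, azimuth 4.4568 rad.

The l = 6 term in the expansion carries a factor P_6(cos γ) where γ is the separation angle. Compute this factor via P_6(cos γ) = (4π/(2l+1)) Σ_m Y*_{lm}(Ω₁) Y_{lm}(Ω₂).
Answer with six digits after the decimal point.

-0.061026

Term-by-term m-sum for l=6 (normalisation 4π/13 = 0.966644):
  m=-6: (-0.404528+0.192109i) × (-0.000000-0.000009i) = +0.000002+0.000004i  (running Σ = +0.000002+0.000004i)
  m=-5: (-0.245187-0.038093i) × (-0.000178+0.000054i) = +0.000046-0.000006i  (running Σ = +0.000047-0.000003i)
  m=-4: (+0.179817+0.168062i) × (+0.001253+0.002050i) = -0.000119+0.000579i  (running Σ = -0.000072+0.000576i)
  m=-3: (+0.059362+0.263378i) × (+0.014694-0.015252i) = +0.004889+0.002965i  (running Σ = +0.004818+0.003541i)
  m=-2: (+0.066615-0.168833i) × (-0.110405-0.061927i) = -0.017810+0.014515i  (running Σ = -0.012992+0.018056i)
  m=-1: (+0.226935-0.154420i) × (-0.117994+0.451558i) = +0.042953+0.120695i  (running Σ = +0.029960+0.138751i)
  m=0: (-0.163577-0.000000i) × (+0.752261+0.000000i) = -0.123052-0.000000i  (running Σ = -0.093092+0.138751i)
  m=1: (-0.226935-0.154420i) × (+0.117994+0.451558i) = +0.042953-0.120695i  (running Σ = -0.050139+0.018056i)
  m=2: (+0.066615+0.168833i) × (-0.110405+0.061927i) = -0.017810-0.014515i  (running Σ = -0.067949+0.003541i)
  m=3: (-0.059362+0.263378i) × (-0.014694-0.015252i) = +0.004889-0.002965i  (running Σ = -0.063060+0.000576i)
  m=4: (+0.179817-0.168062i) × (+0.001253-0.002050i) = -0.000119-0.000579i  (running Σ = -0.063179-0.000003i)
  m=5: (+0.245187-0.038093i) × (+0.000178+0.000054i) = +0.000046+0.000006i  (running Σ = -0.063133+0.000004i)
  m=6: (-0.404528-0.192109i) × (-0.000000+0.000009i) = +0.000002-0.000004i  (running Σ = -0.063131-0.000000i)
Accumulated sum -0.063131-0.000000i; after 4π/(2l+1) scaling, -0.061026-0.000000i ⇒ P_6 = -0.061026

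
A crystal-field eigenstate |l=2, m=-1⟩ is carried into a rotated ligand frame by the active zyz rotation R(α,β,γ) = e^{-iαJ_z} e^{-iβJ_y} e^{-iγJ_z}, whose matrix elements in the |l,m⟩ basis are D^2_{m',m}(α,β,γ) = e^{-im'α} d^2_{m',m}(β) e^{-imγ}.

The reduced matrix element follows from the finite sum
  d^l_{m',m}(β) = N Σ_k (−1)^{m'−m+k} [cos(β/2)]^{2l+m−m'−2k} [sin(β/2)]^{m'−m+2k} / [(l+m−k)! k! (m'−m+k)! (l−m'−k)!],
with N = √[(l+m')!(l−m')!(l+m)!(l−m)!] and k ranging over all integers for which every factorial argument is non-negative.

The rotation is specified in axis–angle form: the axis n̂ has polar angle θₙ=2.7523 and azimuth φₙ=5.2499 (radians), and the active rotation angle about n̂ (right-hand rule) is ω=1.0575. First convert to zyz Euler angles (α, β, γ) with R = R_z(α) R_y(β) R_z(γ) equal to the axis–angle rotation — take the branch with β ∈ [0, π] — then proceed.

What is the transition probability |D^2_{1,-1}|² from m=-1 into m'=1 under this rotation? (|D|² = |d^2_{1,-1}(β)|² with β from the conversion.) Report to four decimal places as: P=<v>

P=0.0109

Axis–angle → zyz. n̂ = (sinθₙcosφₙ, sinθₙsinφₙ, cosθₙ) = (+0.194321, -0.326014, -0.925178), ω = 1.0575.
R = I cosω + sinω [n̂]ₓ + (1−cosω) n̂n̂ᵀ gives
  R = [+0.510270, +0.773708, -0.375501; -0.838193, +0.545145, -0.015770; +0.192501, +0.322789, +0.926688]
β = atan2(√(R₁₃²+R₂₃²), R₃₃) = 0.385294; α = atan2(R₂₃, R₁₃) mod 2π = 3.183564; γ = atan2(R₃₂, −R₃₁) mod 2π = 2.108542
D^2_{1,-1}(3.1836,0.3853,2.1085) = e^{-i·1·3.1836}·d^2_{1,-1}(0.3853)·e^{-i·-1·2.1085}. Compute d first:
With c≡cos(β/2)=0.981501 and s≡sin(β/2)=0.191458, N=[6·1·1·6]^{1/2}=6.000000
k: max(0,(-1)−(1))=0 … min(2+(-1),2−(1))=1
  k=0: (−1)^2·6.0000/(2)·0.9815^2·0.1915^2 = +0.105937
  k=1: (−1)^3·6.0000/(6)·0.9815^0·0.1915^4 = -0.001344
d^2_{1,-1}(0.3853) = +0.105937 -0.001344 = +0.104593
|D^2_{1,-1}|² = |d^2_{1,-1}(β)|² = (+0.104593)² = 0.010940 (the z-rotation phases have unit modulus)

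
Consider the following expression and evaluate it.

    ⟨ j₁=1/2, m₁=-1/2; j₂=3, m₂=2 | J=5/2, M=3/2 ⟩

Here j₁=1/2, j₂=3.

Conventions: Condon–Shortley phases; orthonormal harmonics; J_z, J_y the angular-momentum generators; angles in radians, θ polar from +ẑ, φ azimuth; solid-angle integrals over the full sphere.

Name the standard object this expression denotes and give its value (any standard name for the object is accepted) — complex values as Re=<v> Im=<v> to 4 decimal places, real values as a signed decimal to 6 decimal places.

Clebsch–Gordan coefficient, −√(5/7) ≈ -0.845154

This is a Clebsch–Gordan (vector-coupling) coefficient.
√[6·1!0!5!/7! · 0!1!5!1!4!1!] = √(2880/7)
  +(−1)^1/∏(1,0,0,4,0,1)! = -1/24  (running -1/24)
⟨..|..⟩ = √(2880/7)·(-1/24) = -0.845154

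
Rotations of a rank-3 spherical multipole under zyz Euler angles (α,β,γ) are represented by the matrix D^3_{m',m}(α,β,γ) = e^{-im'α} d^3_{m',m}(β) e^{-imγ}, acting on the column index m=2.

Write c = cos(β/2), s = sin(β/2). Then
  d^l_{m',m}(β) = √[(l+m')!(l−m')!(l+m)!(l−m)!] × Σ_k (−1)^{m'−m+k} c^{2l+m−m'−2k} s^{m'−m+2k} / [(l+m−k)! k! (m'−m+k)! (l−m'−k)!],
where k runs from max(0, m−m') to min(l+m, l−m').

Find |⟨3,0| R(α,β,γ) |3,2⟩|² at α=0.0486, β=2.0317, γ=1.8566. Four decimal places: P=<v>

First d^3_{0,2}(β=2.0317), then the phase factors e^{-i(0)α} and e^{-i(2)γ}:
With c≡cos(β/2)=0.526898 and s≡sin(β/2)=0.849929, N=[6·6·120·1]^{1/2}=65.726707
Admissible k: 2..3 (factorial args all ≥0)
  k=2: (−1)^0·65.7267/(12)·0.5269^4·0.8499^2 = +0.304952
  k=3: (−1)^1·65.7267/(12)·0.5269^2·0.8499^4 = -0.793493
d^3_{0,2}(2.0317) = +0.304952 -0.793493 = -0.488542
|D^3_{0,2}|² = |d^3_{0,2}(β)|² = (-0.488542)² = 0.238673 (the z-rotation phases have unit modulus)

P=0.2387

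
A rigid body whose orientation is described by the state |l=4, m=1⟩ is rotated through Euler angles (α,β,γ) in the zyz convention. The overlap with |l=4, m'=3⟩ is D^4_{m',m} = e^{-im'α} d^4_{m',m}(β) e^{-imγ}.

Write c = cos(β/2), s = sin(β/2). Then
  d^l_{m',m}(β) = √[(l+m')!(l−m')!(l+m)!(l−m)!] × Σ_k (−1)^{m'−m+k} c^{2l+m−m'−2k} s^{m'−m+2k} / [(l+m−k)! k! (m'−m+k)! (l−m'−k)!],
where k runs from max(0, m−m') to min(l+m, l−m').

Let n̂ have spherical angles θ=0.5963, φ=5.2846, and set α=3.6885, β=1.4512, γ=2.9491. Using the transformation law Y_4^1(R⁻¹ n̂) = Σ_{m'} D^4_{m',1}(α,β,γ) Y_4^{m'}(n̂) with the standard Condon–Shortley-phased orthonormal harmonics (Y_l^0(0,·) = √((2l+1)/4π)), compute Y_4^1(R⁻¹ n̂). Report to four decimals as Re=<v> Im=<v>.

Re=0.1081 Im=-0.0465

Need the full column D^4_{m',1} for m'=−4..4 at α=3.6885, β=1.4512, γ=2.9491.
cos(β/2)=0.748101, sin(β/2)=0.663584
d^4_{-4,1}: single k=5 term ⇒ +0.403140;  D = +0.291802-0.278162i
d^4_{-3,1}: k∈[4..5] ⇒ +0.803426 -0.379287 = +0.424138;  D = -0.110029+0.409618i
d^4_{-2,1}: k∈[3..5] ⇒ +0.968291 -1.142796 +0.179833 = +0.005329;  D = -0.001496-0.005114i
d^4_{-1,1}: k∈[2..5] ⇒ +0.771890 -1.821998 +0.716786 -0.037598 = -0.370921;  D = -0.274064-0.249943i
d^4_{0,1}: k∈[1..4] ⇒ +0.389166 -1.837203 +1.445535 -0.189561 = -0.192063;  D = +0.188516+0.036743i
d^4_{1,1}: k∈[0..3] ⇒ +0.098103 -1.157834 +1.821998 -0.477857 = +0.284410;  D = +0.266734-0.098702i
d^4_{2,1}: k∈[0..2] ⇒ -0.369195 +1.452437 -0.761864 = +0.321378;  D = -0.199439+0.252008i
d^4_{3,1}: k∈[0..1] ⇒ +0.612668 -0.803426 = -0.190757;  D = -0.023322+0.189326i
d^4_{4,1}: single k=0 term ⇒ -0.512371;  D = -0.210953-0.466929i
Y_4^{m'}(θ=0.5963,φ=5.2846) and Σ D·Y over m':
  (+0.2918-0.2782i)·(-0.0290-0.0331i)  (-0.1100+0.4096i)·(-0.1815+0.0267i)  (-0.0015-0.0051i)·(-0.1655+0.3643i)  (-0.2741-0.2499i)·(+0.2134+0.3312i)  (+0.1885+0.0367i)·(-0.1199+0.0000i)  (+0.2667-0.0987i)·(-0.2134+0.3312i)  (-0.1994+0.2520i)·(-0.1655-0.3643i)  (-0.0233+0.1893i)·(+0.1815+0.0267i)  (-0.2110-0.4669i)·(-0.0290+0.0331i)
Y_4^1(R⁻¹ n̂) = +0.108093-0.046472i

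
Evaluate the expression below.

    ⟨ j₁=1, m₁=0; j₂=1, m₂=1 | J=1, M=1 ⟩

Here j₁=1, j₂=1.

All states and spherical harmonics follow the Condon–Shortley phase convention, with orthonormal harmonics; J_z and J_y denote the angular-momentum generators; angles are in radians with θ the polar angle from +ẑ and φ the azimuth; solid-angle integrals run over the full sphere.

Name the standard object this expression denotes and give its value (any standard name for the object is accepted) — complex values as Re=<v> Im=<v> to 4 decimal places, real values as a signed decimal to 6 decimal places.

This is a Clebsch–Gordan (vector-coupling) coefficient.
√[3·1!1!1!/4! · 1!1!2!0!2!0!] = √(1/2)
  +(−1)^1/∏(1,0,0,1,1,0)! = -1  (running -1)
⟨..|..⟩ = √(1/2)·(-1) = -0.707107

Clebsch–Gordan coefficient, −√(1/2) ≈ -0.707107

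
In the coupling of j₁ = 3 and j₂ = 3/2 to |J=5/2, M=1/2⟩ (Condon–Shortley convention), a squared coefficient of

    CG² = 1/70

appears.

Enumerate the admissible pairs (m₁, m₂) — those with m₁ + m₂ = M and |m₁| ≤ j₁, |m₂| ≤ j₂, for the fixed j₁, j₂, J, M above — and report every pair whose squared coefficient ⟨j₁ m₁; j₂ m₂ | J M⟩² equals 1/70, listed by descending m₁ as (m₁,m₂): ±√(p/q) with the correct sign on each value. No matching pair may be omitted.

(1,-1/2): −√(1/70)

Admissible pairs with m₁+m₂ = M = 1/2: (-1,3/2), (0,1/2), (1,-1/2), (2,-3/2)
  (m₁,m₂)=(2,-3/2): CG² = 3/7, CG = +√(3/7)
  (m₁,m₂)=(1,-1/2): CG² = 1/70, CG = −√(1/70)   ← matches the target
  (m₁,m₂)=(0,1/2): CG² = 6/35, CG = −√(6/35)
  (m₁,m₂)=(-1,3/2): CG² = 27/70, CG = +√(27/70)
Pairs with CG² = 1/70: (1,-1/2): −√(1/70)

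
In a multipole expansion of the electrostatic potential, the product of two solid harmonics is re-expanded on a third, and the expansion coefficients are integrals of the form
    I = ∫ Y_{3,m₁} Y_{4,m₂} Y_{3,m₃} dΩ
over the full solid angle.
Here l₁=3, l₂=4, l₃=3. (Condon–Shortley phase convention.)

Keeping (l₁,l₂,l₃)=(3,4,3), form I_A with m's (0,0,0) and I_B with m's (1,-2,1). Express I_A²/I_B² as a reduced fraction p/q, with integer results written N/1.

Shared (l₁,l₂,l₃)=(3,4,3): N and (l;000)² cancel in I_A²/I_B².
A: Δ = 4!·2!·4!/11! = 1/34650; Racah Σ t=1..3: t=1:−1/72 t=2:+1/16 t=3:−1/72 = 5/144; ⇒ 3j(3 4 3; 0 0 0)² = 2/77, sgn -1
B: Δ = 4!·2!·4!/11! = 1/34650; Racah Σ t=0..2: t=0:+1/192 t=1:−1/36 t=2:+1/192 = -5/288; ⇒ 3j(3 4 3; 1 -2 1)² = 20/693, sgn -1
I_A²/I_B² = (2/77)/(20/693) = 9/10

9/10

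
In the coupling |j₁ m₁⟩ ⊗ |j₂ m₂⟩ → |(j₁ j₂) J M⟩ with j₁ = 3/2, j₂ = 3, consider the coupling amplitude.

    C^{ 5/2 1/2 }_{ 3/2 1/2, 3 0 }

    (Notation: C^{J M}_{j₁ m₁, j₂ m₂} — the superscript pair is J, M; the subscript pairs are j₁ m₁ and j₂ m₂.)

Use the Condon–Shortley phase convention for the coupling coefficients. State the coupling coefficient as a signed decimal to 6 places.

−√(6/35) ≈ -0.414039

√[6·2!1!4!/8! · 2!1!3!3!3!2!] = √(216/35)
  +(−1)^0/∏(0,2,1,3,0,1)! = 1/12  (running 1/12)
  +(−1)^1/∏(1,1,0,2,1,2)! = -1/4  (running -1/6)
⟨..|..⟩ = √(216/35)·(-1/6) = -0.414039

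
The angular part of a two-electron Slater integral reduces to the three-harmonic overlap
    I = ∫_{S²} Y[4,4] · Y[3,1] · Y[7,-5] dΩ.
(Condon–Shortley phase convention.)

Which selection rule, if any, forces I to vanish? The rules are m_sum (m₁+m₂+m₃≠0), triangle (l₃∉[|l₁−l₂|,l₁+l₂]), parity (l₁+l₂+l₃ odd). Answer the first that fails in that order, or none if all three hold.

none

Σmᵢ = 0  ✓
l₃∈[|l₁−l₂|,l₁+l₂]=[1,7], have l₃=7  ✓
Σlᵢ = 14 ⇒ even  ✓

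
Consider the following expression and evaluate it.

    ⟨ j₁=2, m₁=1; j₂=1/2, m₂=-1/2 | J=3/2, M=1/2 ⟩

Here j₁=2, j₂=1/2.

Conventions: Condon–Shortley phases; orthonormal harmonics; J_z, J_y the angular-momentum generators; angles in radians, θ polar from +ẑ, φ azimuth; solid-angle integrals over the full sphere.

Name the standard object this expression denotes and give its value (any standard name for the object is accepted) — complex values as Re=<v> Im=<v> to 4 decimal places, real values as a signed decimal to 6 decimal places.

This is a Clebsch–Gordan (vector-coupling) coefficient.
j₁+j₂−J=1  J+j₁−j₂=3  J−j₁+j₂=0  j₁+j₂+J+1=5
(j₁±m₁, j₂±m₂, J±M) = (3,1,0,1,2,1)
P² = 12/5
sum k=0..0:
  [0] +1/2 = 1/2
S = 1/2
C² = P²·S² = 3/5 ; C = +0.774597

Clebsch–Gordan coefficient, +√(3/5) ≈ +0.774597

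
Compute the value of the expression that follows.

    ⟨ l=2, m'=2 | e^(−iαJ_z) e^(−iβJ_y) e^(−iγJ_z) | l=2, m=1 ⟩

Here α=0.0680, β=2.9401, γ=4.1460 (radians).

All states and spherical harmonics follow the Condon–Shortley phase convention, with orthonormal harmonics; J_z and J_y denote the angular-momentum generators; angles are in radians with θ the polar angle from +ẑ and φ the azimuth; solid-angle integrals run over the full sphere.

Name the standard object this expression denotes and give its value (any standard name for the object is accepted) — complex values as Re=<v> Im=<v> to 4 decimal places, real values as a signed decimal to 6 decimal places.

This is a Wigner D-matrix element — the rotation-matrix element ⟨l m'| R(α,β,γ) |l m⟩ in the angular-momentum basis.
Split into d^2_{2,1}(β=2.9401) × two z-phases.
c=cos(2.940100/2)=0.100576, s=sin(2.940100/2)=0.994929; N=√[24·1·6·1]=12.000000
k∈{0} keeps every argument non-negative
  k=0: (−1)^1·12.0000/(6)·0.1006^3·0.9949^1 = -0.002024
d^2_{2,1}(2.9401) = -0.002024
Phases: e^{-i·(2)·0.0680}=+0.990766-0.135581i, e^{-i·(1)·4.1460}=-0.536588+0.843844i ⇒ D=+0.000845-0.001840i

Wigner D-matrix element, Re=0.0008 Im=-0.0018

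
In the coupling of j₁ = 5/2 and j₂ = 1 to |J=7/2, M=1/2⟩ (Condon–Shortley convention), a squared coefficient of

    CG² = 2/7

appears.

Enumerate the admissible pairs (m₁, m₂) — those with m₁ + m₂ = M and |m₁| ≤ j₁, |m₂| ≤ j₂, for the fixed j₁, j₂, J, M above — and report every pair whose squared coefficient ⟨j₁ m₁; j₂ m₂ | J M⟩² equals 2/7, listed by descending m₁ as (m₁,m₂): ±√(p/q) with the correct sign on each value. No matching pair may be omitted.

Admissible pairs with m₁+m₂ = M = 1/2: (-1/2,1), (1/2,0), (3/2,-1)
  (m₁,m₂)=(3/2,-1): CG² = 1/7, CG = +√(1/7)
  (m₁,m₂)=(1/2,0): CG² = 4/7, CG = +√(4/7)
  (m₁,m₂)=(-1/2,1): CG² = 2/7, CG = +√(2/7)   ← matches the target
Pairs with CG² = 2/7: (-1/2,1): +√(2/7)

(-1/2,1): +√(2/7)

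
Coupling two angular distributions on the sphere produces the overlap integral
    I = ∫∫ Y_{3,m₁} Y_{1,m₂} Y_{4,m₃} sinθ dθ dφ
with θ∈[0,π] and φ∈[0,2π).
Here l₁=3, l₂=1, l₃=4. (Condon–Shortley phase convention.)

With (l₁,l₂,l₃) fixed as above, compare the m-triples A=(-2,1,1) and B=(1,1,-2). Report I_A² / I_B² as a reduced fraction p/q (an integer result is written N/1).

l's match ⇒ only the (l;m) 3-j factors differ between A and B.
A: triangle coeff Δ(3,1,4) = 1/252; Σ_t [0,0]: t=0:+1/240 = 1/240; (3j)²=1/84 [(3 1 4; -2 1 1)], sign=-1
B: triangle coeff Δ(3,1,4) = 1/252; Σ_t [0,0]: t=0:+1/96 = 1/96; (3j)²=5/84 [(3 1 4; 1 1 -2)], sign=+1
I_A²/I_B² = (1/84)/(5/84) = 1/5

1/5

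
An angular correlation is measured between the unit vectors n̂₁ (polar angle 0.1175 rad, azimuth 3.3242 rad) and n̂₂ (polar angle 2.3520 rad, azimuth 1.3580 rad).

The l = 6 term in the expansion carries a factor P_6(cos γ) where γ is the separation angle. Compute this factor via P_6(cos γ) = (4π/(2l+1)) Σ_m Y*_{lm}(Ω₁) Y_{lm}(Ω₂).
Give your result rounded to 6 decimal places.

-0.225506

Expand P_6 via completeness: Σ_{m} conj(Y_{6,m}) at Ω₁ times Y_{6,m} at Ω₂ —
  m=-6: Y*=(0.000001, 0.000001)  Y=(-0.017944, -0.059261)  product (0.000000, -0.000000)
  m=-5: Y*=(-0.000022, -0.000029)  Y=(-0.185961, 0.103243)  product (0.000007, 0.000003)
  m=-4: Y*=(0.000494, 0.000443)  Y=(0.266245, 0.303801)  product (-0.000003, 0.000268)
  m=-3: Y*=(-0.006983, -0.004260)  Y=(0.240115, -0.323587)  product (-0.003055, 0.001237)
  m=-2: Y*=(0.064161, 0.024533)  Y=(-0.028068, -0.012723)  product (-0.001489, -0.001505)
  m=-1: Y*=(-0.354282, -0.065423)  Y=(0.076650, -0.354752)  product (-0.050365, 0.120668)
  m=+0: Y*=(0.874839, -0.000000)  Y=(-0.141144, 0.000000)  product (-0.123478, 0.000000)
  m=+1: Y*=(0.354282, -0.065423)  Y=(-0.076650, -0.354752)  product (-0.050365, -0.120668)
  m=+2: Y*=(0.064161, -0.024533)  Y=(-0.028068, 0.012723)  product (-0.001489, 0.001505)
  m=+3: Y*=(0.006983, -0.004260)  Y=(-0.240115, -0.323587)  product (-0.003055, -0.001237)
  m=+4: Y*=(0.000494, -0.000443)  Y=(0.266245, -0.303801)  product (-0.000003, -0.000268)
  m=+5: Y*=(0.000022, -0.000029)  Y=(0.185961, 0.103243)  product (0.000007, -0.000003)
  m=+6: Y*=(0.000001, -0.000001)  Y=(-0.017944, 0.059261)  product (0.000000, 0.000000)
Σ over m = (-0.233287, -0.000000); ×(4π/13) → (-0.225506, -0.000000). Real part: -0.225506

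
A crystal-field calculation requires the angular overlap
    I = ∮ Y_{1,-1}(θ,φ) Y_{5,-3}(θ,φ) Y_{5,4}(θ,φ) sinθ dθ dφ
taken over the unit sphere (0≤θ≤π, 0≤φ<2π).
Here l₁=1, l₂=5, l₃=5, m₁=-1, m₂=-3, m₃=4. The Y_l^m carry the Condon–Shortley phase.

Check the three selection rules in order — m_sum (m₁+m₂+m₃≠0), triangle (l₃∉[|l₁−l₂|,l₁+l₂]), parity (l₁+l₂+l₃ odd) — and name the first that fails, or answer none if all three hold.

m₁+m₂+m₃ = -1 − 3 + 4 = 0  ✓
triangle: |1−5|=4 ≤ l₃=5 ≤ 1+5=6  ✓
parity: l₁+l₂+l₃ = 11 is odd  ✗

parity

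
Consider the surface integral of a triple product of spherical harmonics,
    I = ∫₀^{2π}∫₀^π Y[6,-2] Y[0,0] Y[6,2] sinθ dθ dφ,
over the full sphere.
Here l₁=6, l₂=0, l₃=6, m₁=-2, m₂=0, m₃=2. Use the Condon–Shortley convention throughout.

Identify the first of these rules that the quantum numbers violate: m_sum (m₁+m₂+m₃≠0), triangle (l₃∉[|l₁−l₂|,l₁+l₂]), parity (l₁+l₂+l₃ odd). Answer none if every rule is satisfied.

m₁+m₂+m₃ = -2 + 0 + 2 = 0  ✓
triangle: |6−0|=6 ≤ l₃=6 ≤ 6+0=6  ✓
parity: l₁+l₂+l₃ = 12 is even  ✓

none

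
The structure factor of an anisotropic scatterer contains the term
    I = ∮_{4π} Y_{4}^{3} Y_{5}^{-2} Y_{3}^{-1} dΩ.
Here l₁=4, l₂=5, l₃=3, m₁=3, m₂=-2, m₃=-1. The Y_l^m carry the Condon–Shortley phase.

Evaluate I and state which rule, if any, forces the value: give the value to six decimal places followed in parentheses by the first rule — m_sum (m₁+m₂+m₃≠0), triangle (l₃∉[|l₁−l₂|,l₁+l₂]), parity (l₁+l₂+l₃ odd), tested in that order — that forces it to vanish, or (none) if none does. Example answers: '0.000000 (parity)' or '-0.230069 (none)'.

m-sum 0 ✓  L=12 even ✓  1≤3≤9 ✓
Π(2lᵢ+1) = 9×11×7 = 693
triangle coeff Δ(4,5,3) = 1/180180
Σ_t [2,4]: t=2:+1/576 t=3:−1/144 t=4:+1/576 = -1/288
(3j)²=20/1001 [(4 5 3; 0 0 0)], sign=+1
Σ_t [0,1]: t=0:+1/4320 t=1:−1/960 = -7/8640
(3j)²=343/12870 [(4 5 3; 3 -2 -1)], sign=-1
⇒ 4πI² = 686/1859
I = (-1)√(686/1859/(4π)) = -0.17136315
No selection rule forces the value: the integral is nonzero (none).

-0.171363 (none)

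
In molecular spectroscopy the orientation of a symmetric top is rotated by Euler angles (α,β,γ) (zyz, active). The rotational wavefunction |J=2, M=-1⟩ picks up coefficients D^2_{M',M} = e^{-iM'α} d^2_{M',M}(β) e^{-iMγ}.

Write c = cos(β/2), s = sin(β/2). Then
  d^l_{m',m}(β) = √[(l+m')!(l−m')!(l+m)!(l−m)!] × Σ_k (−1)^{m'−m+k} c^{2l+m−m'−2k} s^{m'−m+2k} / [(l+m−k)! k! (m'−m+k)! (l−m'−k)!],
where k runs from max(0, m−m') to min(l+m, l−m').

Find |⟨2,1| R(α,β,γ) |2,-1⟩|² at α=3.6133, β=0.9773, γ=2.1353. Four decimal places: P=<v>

P=0.2180

D^2_{1,-1}(3.6133,0.9773,2.1353) = e^{-i·1·3.6133}·d^2_{1,-1}(0.9773)·e^{-i·-1·2.1353}. Compute d first:
c=cos(0.977300/2)=0.882967, s=sin(0.977300/2)=0.469434; N=√[6·1·1·6]=6.000000
The bounds max(0,m−m')=0 and min(l+m,l−m')=1 give 2 terms
  k=0: (−1)^2·6.0000/(2)·0.8830^2·0.4694^2 = +0.515419
  k=1: (−1)^3·6.0000/(6)·0.8830^0·0.4694^4 = -0.048562
d^2_{1,-1}(0.9773) = +0.515419 -0.048562 = +0.466856
|D^2_{1,-1}|² = |d^2_{1,-1}(β)|² = (+0.466856)² = 0.217955 (the z-rotation phases have unit modulus)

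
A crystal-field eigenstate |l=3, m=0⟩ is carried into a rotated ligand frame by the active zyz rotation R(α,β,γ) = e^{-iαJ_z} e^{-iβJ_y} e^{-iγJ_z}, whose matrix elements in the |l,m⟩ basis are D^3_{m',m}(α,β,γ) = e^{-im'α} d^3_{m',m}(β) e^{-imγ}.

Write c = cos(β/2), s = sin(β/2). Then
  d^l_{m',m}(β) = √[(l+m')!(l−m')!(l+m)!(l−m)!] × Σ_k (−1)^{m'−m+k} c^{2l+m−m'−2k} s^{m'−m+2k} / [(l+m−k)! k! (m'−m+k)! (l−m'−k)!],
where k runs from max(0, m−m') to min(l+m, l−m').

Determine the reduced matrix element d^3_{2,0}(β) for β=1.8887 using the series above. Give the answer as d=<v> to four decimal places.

d^3_{2,0}(β=1.8887) via the finite sum:
With c≡cos(β/2)=0.586270 and s≡sin(β/2)=0.810116, N=[120·1·6·6]^{1/2}=65.726707
The bounds max(0,m−m')=0 and min(l+m,l−m')=1 give 2 terms
  k=0: (−1)^2·65.7267/(12)·0.5863^4·0.8101^2 = +0.424663
  k=1: (−1)^3·65.7267/(12)·0.5863^2·0.8101^4 = -0.810857
d^3_{2,0}(1.8887) = +0.424663 -0.810857 = -0.386194

d=-0.3862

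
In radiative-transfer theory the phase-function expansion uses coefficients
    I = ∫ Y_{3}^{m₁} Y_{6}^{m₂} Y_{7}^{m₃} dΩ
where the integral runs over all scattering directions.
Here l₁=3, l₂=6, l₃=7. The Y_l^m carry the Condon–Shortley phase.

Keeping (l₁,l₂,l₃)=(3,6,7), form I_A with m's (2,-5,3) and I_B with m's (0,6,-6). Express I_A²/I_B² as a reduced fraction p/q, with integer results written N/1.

Same 3,6,7: normalisation and zero-m 3j drop out of the ratio.
A: Δ: 2! 4! 10! / 17! → 1/2042040; sum: t=0:+1/4354560 t=1:−1/87091200 = 19/87091200; 3j²(3 6 7; 2 -5 3) = Δ·Π!·Σ² = 361/37128  (sign +1)
B: Δ: 2! 4! 10! / 17! → 1/2042040; sum: t=2:+1/43545600 = 1/43545600; 3j²(3 6 7; 0 6 -6) = Δ·Π!·Σ² = 33/1190  (sign -1)
I_A²/I_B² = (361/37128)/(33/1190) = 1805/5148

1805/5148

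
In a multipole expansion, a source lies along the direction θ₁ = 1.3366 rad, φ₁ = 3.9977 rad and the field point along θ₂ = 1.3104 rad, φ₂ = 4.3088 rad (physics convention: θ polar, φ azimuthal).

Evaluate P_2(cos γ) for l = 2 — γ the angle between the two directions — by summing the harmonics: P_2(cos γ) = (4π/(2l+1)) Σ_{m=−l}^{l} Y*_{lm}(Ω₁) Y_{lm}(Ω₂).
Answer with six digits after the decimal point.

Term-by-term m-sum for l=2 (normalisation 4π/5 = 2.513274):
  term(m=-2) = (0.107112, -0.076825)   from Y*(Ω₁)=(-0.051512, 0.361824), Y(Ω₂)=(-0.249417, -0.260525)
  term(m=-1) = (0.031907, -0.010260)   from Y*(Ω₁)=(-0.114289, -0.131712), Y(Ω₂)=(-0.075480, 0.176756)
  term(m=+0) = (0.066816, 0.000000)   from Y*(Ω₁)=(-0.264438, -0.000000), Y(Ω₂)=(-0.252672, 0.000000)
  term(m=+1) = (0.031907, 0.010260)   from Y*(Ω₁)=(0.114289, -0.131712), Y(Ω₂)=(0.075480, 0.176756)
  term(m=+2) = (0.107112, 0.076825)   from Y*(Ω₁)=(-0.051512, -0.361824), Y(Ω₂)=(-0.249417, 0.260525)
Total Σ_m = (0.344855, 0.000000). Multiply by 2.513274: (0.866716, 0.000000). P_2(cos γ) = 0.866716

0.866716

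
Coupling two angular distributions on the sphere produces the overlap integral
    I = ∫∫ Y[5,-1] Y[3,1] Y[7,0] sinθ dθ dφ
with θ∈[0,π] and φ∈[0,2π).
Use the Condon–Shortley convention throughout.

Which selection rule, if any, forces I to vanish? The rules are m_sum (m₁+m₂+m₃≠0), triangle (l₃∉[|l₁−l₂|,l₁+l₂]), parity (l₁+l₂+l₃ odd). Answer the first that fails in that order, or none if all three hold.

Σmᵢ = 0  ✓
l₃∈[|l₁−l₂|,l₁+l₂]=[2,8], have l₃=7  ✓
Σlᵢ = 15 ⇒ odd  ✗

parity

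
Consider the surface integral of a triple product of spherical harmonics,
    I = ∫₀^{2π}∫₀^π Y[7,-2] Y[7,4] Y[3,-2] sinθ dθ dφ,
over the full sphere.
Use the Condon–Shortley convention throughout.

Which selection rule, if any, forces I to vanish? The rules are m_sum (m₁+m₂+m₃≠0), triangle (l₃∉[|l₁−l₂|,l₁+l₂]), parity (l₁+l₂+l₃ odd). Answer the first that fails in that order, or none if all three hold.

m₁+m₂+m₃ = -2 + 4 − 2 = 0  ✓
triangle: |7−7|=0 ≤ l₃=3 ≤ 7+7=14  ✓
parity: l₁+l₂+l₃ = 17 is odd  ✗

parity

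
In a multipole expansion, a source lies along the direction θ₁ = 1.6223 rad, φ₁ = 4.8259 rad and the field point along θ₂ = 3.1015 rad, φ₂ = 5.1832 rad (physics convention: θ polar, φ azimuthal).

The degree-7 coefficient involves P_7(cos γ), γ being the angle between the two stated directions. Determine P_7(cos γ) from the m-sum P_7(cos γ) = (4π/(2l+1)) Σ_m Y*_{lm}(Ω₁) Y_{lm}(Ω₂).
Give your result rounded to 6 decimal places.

-0.180946

Term-by-term m-sum for l=7 (normalisation 4π/15 = 0.837758):
  m=-7: (-0.353513, 0.347082) × (0.000000, 0.000000) = (-0.000000, -0.000000)  (running Σ = (-0.000000, -0.000000))
  m=-6: (0.074237, 0.060164) × (-0.000000, -0.000000) = (-0.000000, -0.000000)  (running Σ = (-0.000000, -0.000000))
  m=-5: (-0.189195, 0.296765) × (0.000000, -0.000000) = (0.000000, 0.000000)  (running Σ = (0.000000, 0.000000))
  m=-4: (0.100153, 0.048880) × (0.000006, 0.000018) = (-0.000000, 0.000002)  (running Σ = (-0.000000, 0.000002))
  m=-3: (-0.104010, 0.293534) × (-0.000560, -0.000089) = (0.000085, -0.000155)  (running Σ = (0.000084, -0.000153))
  m=-2: (0.115134, 0.026596) × (0.007053, -0.009690) = (0.001070, -0.000928)  (running Σ = (0.001154, -0.001081))
  m=-1: (-0.033566, 0.294438) × (0.073521, 0.144447) = (-0.044998, 0.016799)  (running Σ = (-0.043844, 0.015718))
  m=0: (0.120119, -0.000000) × (-1.068098, 0.000000) = (-0.128299, 0.000000)  (running Σ = (-0.172143, 0.015718))
  m=1: (0.033566, 0.294438) × (-0.073521, 0.144447) = (-0.044998, -0.016799)  (running Σ = (-0.217142, -0.001081))
  m=2: (0.115134, -0.026596) × (0.007053, 0.009690) = (0.001070, 0.000928)  (running Σ = (-0.216072, -0.000153))
  m=3: (0.104010, 0.293534) × (0.000560, -0.000089) = (0.000085, 0.000155)  (running Σ = (-0.215988, 0.000002))
  m=4: (0.100153, -0.048880) × (0.000006, -0.000018) = (-0.000000, -0.000002)  (running Σ = (-0.215988, 0.000000))
  m=5: (0.189195, 0.296765) × (-0.000000, -0.000000) = (0.000000, -0.000000)  (running Σ = (-0.215988, -0.000000))
  m=6: (0.074237, -0.060164) × (-0.000000, 0.000000) = (-0.000000, 0.000000)  (running Σ = (-0.215988, -0.000000))
  m=7: (0.353513, 0.347082) × (-0.000000, 0.000000) = (-0.000000, 0.000000)  (running Σ = (-0.215988, 0.000000))
Σ over m = (-0.215988, 0.000000); ×(4π/15) → (-0.180946, 0.000000). Real part: -0.180946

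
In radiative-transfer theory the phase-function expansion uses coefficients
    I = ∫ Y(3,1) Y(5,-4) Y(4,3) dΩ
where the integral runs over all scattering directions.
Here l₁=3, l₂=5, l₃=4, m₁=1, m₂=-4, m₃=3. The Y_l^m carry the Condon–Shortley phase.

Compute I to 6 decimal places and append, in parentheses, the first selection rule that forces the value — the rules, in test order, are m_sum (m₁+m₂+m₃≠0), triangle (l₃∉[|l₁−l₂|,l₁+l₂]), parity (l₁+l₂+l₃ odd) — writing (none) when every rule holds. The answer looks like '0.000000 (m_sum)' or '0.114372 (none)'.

0.042401 (none)

Rules hold: Σm=0, L=12 even, 2≤4≤8.
N = 7·11·9 = 693
Δ = 4!·2!·6!/13! = 1/180180
Racah Σ t=1..3: t=1:−1/576 t=2:+1/144 t=3:−1/576 = 1/288
⇒ 3j(3 5 4; 0 0 0)² = 20/1001, sgn +1
Racah Σ t=0..1: t=0:+1/5760 t=1:−1/4320 = -1/17280
⇒ 3j(3 5 4; 1 -4 3)² = 7/4290, sgn +1
4πI² = N·(3j₀)²·(3jₘ)² = 42/1859
I = +1·√(0.0225928/4π) = 0.04240138
No selection rule forces the value: the integral is nonzero (none).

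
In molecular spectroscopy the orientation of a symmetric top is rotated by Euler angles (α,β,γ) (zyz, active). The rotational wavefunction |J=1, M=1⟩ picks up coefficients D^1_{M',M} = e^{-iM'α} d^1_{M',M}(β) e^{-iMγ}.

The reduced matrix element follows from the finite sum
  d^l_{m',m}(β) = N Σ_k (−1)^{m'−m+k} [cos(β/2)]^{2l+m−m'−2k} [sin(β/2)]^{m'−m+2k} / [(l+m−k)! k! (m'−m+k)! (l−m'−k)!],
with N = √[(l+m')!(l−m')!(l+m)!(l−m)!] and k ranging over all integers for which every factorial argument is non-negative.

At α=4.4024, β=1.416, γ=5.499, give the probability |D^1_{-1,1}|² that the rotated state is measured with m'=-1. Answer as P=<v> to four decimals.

Split into d^1_{-1,1}(β=1.4160) × two z-phases.
c=cos(1.416000/2)=0.759664, s=sin(1.416000/2)=0.650316; N=√[1·2·2·1]=2.000000
k: max(0,(1)−(-1))=2 … min(1+(1),1−(-1))=2
  k=2: (−1)^0·2.0000/(2)·0.7597^0·0.6503^2 = +0.422911
d^1_{-1,1}(1.4160) = +0.422911
|D^1_{-1,1}|² = |d^1_{-1,1}(β)|² = (+0.422911)² = 0.178853 (the z-rotation phases have unit modulus)

P=0.1789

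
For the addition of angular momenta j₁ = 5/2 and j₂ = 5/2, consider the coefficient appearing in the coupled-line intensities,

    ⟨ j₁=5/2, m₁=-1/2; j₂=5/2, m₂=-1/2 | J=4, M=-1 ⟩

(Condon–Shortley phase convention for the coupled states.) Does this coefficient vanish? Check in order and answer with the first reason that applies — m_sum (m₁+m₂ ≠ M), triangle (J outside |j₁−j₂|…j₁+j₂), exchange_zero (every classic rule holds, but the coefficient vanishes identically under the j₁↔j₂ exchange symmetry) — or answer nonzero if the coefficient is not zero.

exchange_zero

m-sum: m₁+m₂ = -1/2+(-1/2) = -1, M = -1  ✓
triangle: |j₁−j₂| = 0 ≤ J = 4 ≤ j₁+j₂ = 5  ✓
exchange: j₁=j₂ and m₁=m₂, and (−1)^(j₁+j₂−J) = (−1)^1 = −1 forces ⟨j₁m₁;j₂m₂|JM⟩ = −⟨j₂m₂;j₁m₁|JM⟩ = −⟨j₁m₁;j₂m₂|JM⟩ ⇒ the coefficient vanishes identically
Racah sum check: Σ_k collapses to 0 ⇒ CG = 0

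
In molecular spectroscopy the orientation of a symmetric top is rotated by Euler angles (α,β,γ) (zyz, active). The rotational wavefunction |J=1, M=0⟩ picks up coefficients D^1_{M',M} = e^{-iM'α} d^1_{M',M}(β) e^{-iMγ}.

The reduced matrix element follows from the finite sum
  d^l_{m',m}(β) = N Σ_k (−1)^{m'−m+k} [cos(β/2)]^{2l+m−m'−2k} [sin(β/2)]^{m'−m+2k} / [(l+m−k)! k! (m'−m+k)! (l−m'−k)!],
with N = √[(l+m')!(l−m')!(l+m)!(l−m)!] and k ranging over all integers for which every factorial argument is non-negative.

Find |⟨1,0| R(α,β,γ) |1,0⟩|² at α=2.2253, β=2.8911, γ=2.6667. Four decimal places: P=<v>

D^1_{0,0}(2.2253,2.8911,2.6667) = e^{-i·0·2.2253}·d^1_{0,0}(2.8911)·e^{-i·0·2.6667}. Compute d first:
c=cos(2.891100/2)=0.124919, s=sin(2.891100/2)=0.992167; N=√[1·1·1·1]=1.000000
The bounds max(0,m−m')=0 and min(l+m,l−m')=1 give 2 terms
  k=0: (−1)^0·1.0000/(1)·0.1249^2·0.9922^0 = +0.015605
  k=1: (−1)^1·1.0000/(1)·0.1249^0·0.9922^2 = -0.984395
d^1_{0,0}(2.8911) = +0.015605 -0.984395 = -0.968790
|D^1_{0,0}|² = |d^1_{0,0}(β)|² = (-0.968790)² = 0.938555 (the z-rotation phases have unit modulus)

P=0.9386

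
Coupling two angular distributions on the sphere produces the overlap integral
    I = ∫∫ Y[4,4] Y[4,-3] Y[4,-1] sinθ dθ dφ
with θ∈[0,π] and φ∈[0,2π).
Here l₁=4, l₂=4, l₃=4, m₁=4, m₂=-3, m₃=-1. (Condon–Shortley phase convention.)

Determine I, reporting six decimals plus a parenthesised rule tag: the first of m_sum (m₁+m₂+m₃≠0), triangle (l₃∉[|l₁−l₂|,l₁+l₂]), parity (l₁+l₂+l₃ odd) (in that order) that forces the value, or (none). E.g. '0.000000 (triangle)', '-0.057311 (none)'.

m-sum 0 ✓  L=12 even ✓  0≤4≤8 ✓
Π(2lᵢ+1) = 9×9×9 = 729
triangle coeff Δ(4,4,4) = 1/450450
Σ_t [0,4]: t=0:+1/13824 t=1:−1/216 t=2:+1/64 t=3:−1/216 t=4:+1/13824 = 5/768
(3j)²=18/1001 [(4 4 4; 0 0 0)], sign=+1
Σ_t [0,0]: t=0:+1/3456 = 1/3456
(3j)²=35/1287 [(4 4 4; 4 -3 -1)], sign=-1
⇒ 4πI² = 7290/20449
I = (-1)√(7290/20449/(4π)) = -0.16843130
No selection rule forces the value: the integral is nonzero (none).

-0.168431 (none)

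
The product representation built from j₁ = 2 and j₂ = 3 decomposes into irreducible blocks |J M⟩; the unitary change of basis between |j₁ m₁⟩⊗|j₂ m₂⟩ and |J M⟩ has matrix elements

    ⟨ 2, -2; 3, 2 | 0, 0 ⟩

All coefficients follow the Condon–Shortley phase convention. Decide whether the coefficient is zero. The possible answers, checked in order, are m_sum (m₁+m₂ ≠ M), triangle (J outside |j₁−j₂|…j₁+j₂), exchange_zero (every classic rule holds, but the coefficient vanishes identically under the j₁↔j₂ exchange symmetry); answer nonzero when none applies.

triangle

m-sum: m₁+m₂ = -2+2 = 0, M = 0  ✓
triangle: need |j₁−j₂| ≤ J ≤ j₁+j₂, i.e. J ∈ [1, 5]; J = 0 is outside ✗ ⇒ coefficient is 0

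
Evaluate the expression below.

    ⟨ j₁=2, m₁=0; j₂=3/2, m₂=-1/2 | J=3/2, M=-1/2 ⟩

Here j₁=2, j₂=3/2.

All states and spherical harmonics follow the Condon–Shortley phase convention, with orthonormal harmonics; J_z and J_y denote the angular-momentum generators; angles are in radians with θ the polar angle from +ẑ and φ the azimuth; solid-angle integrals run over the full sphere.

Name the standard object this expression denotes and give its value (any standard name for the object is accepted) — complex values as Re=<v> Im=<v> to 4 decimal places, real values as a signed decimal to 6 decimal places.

This is a Clebsch–Gordan (vector-coupling) coefficient.
√[4·2!2!1!/6! · 2!2!1!2!1!2!] = √(16/45)
  +(−1)^0/∏(0,2,2,1,0,0)! = 1/4  (running 1/4)
  +(−1)^1/∏(1,1,1,0,1,1)! = -1  (running -3/4)
⟨..|..⟩ = √(16/45)·(-3/4) = -0.447214

Clebsch–Gordan coefficient, −√(1/5) ≈ -0.447214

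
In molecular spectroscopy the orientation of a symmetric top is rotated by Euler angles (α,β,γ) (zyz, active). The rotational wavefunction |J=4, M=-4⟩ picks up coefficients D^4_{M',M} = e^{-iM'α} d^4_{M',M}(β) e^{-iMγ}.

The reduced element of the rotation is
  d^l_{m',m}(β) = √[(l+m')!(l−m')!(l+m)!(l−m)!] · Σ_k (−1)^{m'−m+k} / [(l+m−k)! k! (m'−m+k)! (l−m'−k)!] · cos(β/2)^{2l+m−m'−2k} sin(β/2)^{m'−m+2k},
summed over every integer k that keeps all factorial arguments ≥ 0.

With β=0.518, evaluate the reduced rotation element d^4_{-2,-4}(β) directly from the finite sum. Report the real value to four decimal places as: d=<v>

d^4_{-2,-4}(β=0.5180) via the finite sum:
c=cos(0.518000/2)=0.966647, s=sin(0.518000/2)=0.256114; N=√[2·720·1·40320]=7619.763776
The bounds max(0,m−m')=0 and min(l+m,l−m')=0 give 1 term
  k=0: (−1)^2·7619.7638/(1440)·0.9666^6·0.2561^2 = +0.283173
d^4_{-2,-4}(0.5180) = +0.283173

d=0.2832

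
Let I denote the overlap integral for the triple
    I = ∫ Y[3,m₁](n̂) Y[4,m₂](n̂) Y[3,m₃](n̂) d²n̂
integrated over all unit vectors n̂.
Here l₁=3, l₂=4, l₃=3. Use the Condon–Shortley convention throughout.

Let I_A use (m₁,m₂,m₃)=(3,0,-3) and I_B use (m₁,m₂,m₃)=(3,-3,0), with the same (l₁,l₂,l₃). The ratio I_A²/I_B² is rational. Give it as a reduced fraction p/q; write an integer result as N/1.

1/7

l's match ⇒ only the (l;m) 3-j factors differ between A and B.
A: triangle coeff Δ(3,4,3) = 1/34650; Σ_t [0,0]: t=0:+1/1152 = 1/1152; (3j)²=1/154 [(3 4 3; 3 0 -3)], sign=+1
B: triangle coeff Δ(3,4,3) = 1/34650; Σ_t [0,0]: t=0:+1/288 = 1/288; (3j)²=1/22 [(3 4 3; 3 -3 0)], sign=-1
I_A²/I_B² = (1/154)/(1/22) = 1/7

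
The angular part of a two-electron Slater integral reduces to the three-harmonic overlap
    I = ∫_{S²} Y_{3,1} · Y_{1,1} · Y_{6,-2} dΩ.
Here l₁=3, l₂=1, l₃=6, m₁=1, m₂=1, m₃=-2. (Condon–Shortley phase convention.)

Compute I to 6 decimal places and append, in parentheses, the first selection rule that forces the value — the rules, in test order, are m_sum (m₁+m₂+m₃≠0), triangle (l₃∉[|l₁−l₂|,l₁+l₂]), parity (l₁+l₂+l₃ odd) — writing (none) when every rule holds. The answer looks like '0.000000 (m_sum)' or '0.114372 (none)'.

0.000000 (triangle)

triangle: need 2≤l₃≤4, have 6; I=0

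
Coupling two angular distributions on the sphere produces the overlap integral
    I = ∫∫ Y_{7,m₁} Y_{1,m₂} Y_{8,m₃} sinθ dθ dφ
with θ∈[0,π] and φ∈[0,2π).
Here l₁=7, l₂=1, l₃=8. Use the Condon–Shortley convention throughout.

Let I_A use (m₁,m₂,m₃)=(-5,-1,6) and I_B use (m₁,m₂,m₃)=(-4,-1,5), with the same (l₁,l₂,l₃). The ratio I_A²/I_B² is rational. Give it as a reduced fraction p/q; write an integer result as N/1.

7/6

Shared (l₁,l₂,l₃)=(7,1,8): N and (l;000)² cancel in I_A²/I_B².
A: Δ = 0!·14!·2!/17! = 1/2040; Racah Σ t=0..0: t=0:+1/1916006400 = 1/1916006400; ⇒ 3j(7 1 8; -5 -1 6)² = 91/2040, sgn +1
B: Δ = 0!·14!·2!/17! = 1/2040; Racah Σ t=0..0: t=0:+1/479001600 = 1/479001600; ⇒ 3j(7 1 8; -4 -1 5)² = 13/340, sgn -1
I_A²/I_B² = (91/2040)/(13/340) = 7/6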